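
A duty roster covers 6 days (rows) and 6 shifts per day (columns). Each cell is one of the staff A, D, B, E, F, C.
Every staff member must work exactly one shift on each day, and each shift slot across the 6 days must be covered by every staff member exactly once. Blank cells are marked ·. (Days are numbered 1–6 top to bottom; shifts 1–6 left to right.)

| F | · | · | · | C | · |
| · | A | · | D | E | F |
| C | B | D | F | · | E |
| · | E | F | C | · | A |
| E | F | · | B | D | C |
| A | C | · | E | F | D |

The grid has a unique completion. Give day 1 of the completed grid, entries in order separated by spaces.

F D E A C B

Day 1, shift 2: day 1 has {F, C} and shift 2 has {A, B, E, F, C}, leaving only D.
Day 1, shift 4: day 1 has {D, F, C} and shift 4 has {D, B, E, F, C}, leaving only A.
Day 1, shift 6: day 1 has {A, D, F, C} and shift 6 has {A, D, E, F, C}, leaving only B.
Day 1, shift 3: day 1 has {A, D, B, F, C} and shift 3 has {D, F}, leaving only E.
So day 1 reads: F D E A C B.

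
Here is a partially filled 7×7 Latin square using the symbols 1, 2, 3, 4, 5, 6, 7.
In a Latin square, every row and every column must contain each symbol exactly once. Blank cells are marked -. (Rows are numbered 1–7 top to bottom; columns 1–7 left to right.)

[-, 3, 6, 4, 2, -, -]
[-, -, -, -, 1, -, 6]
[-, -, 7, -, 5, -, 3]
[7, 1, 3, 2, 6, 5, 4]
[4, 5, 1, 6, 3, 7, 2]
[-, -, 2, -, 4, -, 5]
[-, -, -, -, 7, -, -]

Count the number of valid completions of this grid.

Row 1, column 1: eliminating its row and column leaves {1, 5}.
Row 1, column 6: eliminating its row and column leaves {1}.
Row 1, column 7: eliminating its row and column leaves {1, 7}.
Row 2, column 1: eliminating its row and column leaves {2, 3, 5}.
Row 2, column 2: eliminating its row and column leaves {2, 4, 7}.
Row 2, column 3: eliminating its row and column leaves {4, 5}.
Row 2, column 4: eliminating its row and column leaves {3, 5, 7}.
Row 2, column 6: eliminating its row and column leaves {2, 3, 4}.
Row 3, column 1: eliminating its row and column leaves {1, 2, 6}.
Row 3, column 2: eliminating its row and column leaves {2, 4, 6}.
Row 3, column 4: eliminating its row and column leaves {1}.
Row 3, column 6: eliminating its row and column leaves {1, 2, 4, 6}.
Row 6, column 1: eliminating its row and column leaves {1, 3, 6}.
Row 6, column 2: eliminating its row and column leaves {6, 7}.
Row 6, column 4: eliminating its row and column leaves {1, 3, 7}.
Row 6, column 6: eliminating its row and column leaves {1, 3, 6}.
Row 7, column 1: eliminating its row and column leaves {1, 2, 3, 5, 6}.
Row 7, column 2: eliminating its row and column leaves {2, 4, 6}.
Row 7, column 3: eliminating its row and column leaves {4, 5}.
Row 7, column 4: eliminating its row and column leaves {1, 3, 5}.
Row 7, column 6: eliminating its row and column leaves {1, 2, 3, 4, 6}.
Row 7, column 7: eliminating its row and column leaves {1}.
Enumerating the assignments across these blanks that avoid any row or column repeat gives 7 completions.

7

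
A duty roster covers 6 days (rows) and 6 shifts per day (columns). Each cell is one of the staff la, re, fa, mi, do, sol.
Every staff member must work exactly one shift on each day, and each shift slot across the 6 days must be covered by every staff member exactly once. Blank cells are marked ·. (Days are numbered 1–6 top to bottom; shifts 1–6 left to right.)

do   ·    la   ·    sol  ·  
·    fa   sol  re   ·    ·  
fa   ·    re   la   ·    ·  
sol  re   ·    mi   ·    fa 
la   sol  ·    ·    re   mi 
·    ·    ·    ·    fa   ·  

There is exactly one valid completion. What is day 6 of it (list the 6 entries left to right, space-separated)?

re la mi sol fa do

Day 1, shift 2: day 1 has {la, do, sol} and shift 2 has {re, fa, sol}, leaving only mi.
Day 1, shift 4: day 1 has {la, mi, do, sol} and shift 4 has {la, re, mi}, leaving only fa.
Day 1, shift 6: day 1 has {la, fa, mi, do, sol} and shift 6 has {fa, mi}, leaving only re.
Day 2, shift 1: day 2 has {re, fa, sol} and shift 1 has {la, fa, do, sol}, leaving only mi.
Day 6, shift 1: day 6 has {fa} and shift 1 has {la, fa, mi, do, sol}, leaving only re.
Day 3, shift 2: day 3 has {la, re, fa} and shift 2 has {re, fa, mi, sol}, leaving only do.
Day 6, shift 2: day 6 has {re, fa} and shift 2 has {re, fa, mi, do, sol}, leaving only la.
Day 3, shift 5: day 3 has {la, re, fa, do} and shift 5 has {re, fa, sol}, leaving only mi.
Day 3, shift 6: day 3 has {la, re, fa, mi, do} and shift 6 has {re, fa, mi}, leaving only sol.
Day 6, shift 6: day 6 has {la, re, fa} and shift 6 has {re, fa, mi, sol}, leaving only do.
Day 6, shift 3: day 6 has {la, re, fa, do} and shift 3 has {la, re, sol}, leaving only mi.
Day 6, shift 4: day 6 has {la, re, fa, mi, do} and shift 4 has {la, re, fa, mi}, leaving only sol.
So day 6 reads: re la mi sol fa do.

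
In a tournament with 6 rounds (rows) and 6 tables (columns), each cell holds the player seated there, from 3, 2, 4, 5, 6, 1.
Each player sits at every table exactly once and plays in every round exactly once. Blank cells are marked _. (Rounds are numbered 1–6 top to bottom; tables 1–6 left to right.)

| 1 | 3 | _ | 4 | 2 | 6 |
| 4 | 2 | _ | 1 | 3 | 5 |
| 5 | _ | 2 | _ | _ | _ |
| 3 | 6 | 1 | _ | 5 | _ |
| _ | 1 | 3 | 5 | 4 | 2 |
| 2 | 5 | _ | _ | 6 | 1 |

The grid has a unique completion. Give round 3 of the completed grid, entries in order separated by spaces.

5 4 2 6 1 3

Round 3, table 2: round 3 has {2, 5} and table 2 has {3, 2, 5, 6, 1}, leaving only 4.
Round 3, table 5: round 3 has {2, 4, 5} and table 5 has {3, 2, 4, 5, 6}, leaving only 1.
Round 3, table 6: round 3 has {2, 4, 5, 1} and table 6 has {2, 5, 6, 1}, leaving only 3.
Round 3, table 4: round 3 has {3, 2, 4, 5, 1} and table 4 has {4, 5, 1}, leaving only 6.
So round 3 reads: 5 4 2 6 1 3.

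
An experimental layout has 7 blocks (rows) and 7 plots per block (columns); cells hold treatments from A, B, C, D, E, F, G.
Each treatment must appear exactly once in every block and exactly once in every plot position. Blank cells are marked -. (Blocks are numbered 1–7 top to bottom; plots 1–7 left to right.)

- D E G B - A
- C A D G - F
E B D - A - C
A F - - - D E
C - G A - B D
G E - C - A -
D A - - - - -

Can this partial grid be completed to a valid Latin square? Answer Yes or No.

No

Block 5, plot 2: block 5 together with plot 2 already contain {A, B, C, D, E, F, G} — every symbol — so nothing can go there. The grid has no valid completion.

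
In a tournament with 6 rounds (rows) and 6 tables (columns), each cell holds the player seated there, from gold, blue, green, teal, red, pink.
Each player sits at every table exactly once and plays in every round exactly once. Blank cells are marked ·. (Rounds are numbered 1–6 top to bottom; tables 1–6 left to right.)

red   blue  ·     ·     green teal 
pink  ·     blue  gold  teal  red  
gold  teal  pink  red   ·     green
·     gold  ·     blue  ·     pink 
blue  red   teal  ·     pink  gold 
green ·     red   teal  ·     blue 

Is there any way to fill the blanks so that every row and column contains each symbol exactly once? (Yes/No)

No round or table among the givens repeats a symbol, and propagating forced cells runs into no contradiction.
One valid completion exists (for instance, red blue gold pink green teal / pink green blue gold teal red / gold teal pink red blue green / teal gold green blue red pink / blue red teal green pink gold / green pink red teal gold blue).

Yes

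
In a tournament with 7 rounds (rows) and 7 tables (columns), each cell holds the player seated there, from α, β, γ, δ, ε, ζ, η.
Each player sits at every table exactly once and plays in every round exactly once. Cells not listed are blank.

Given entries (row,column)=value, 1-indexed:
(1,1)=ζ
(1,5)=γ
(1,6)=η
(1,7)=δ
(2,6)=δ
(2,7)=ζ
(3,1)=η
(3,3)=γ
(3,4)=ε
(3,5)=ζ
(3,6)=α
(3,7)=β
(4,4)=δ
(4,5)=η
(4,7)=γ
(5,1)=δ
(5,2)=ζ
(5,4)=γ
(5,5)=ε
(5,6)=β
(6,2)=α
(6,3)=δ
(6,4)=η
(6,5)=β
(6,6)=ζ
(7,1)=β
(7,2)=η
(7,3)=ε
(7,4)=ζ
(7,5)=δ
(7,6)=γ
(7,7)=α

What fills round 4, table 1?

α

Round 2, table 5: round 2 has {δ, ζ} and table 5 has {β, γ, δ, ε, ζ, η}, leaving only α.
Round 2, table 4: round 2 has {α, δ, ζ} and table 4 has {γ, δ, ε, ζ, η}, leaving only β.
Round 1, table 4: round 1 has {γ, δ, ζ, η} and table 4 has {β, γ, δ, ε, ζ, η}, leaving only α.
Round 1, table 3: round 1 has {α, γ, δ, ζ, η} and table 3 has {γ, δ, ε}, leaving only β.
Round 1, table 2: round 1 has {α, β, γ, δ, ζ, η} and table 2 has {α, ζ, η}, leaving only ε.
Round 2, table 2: round 2 has {α, β, δ, ζ} and table 2 has {α, ε, ζ, η}, leaving only γ.
Round 2, table 1: round 2 has {α, β, γ, δ, ζ} and table 1 has {β, δ, ζ, η}, leaving only ε.
Round 4 already has {γ, δ, η} and table 1 already has {β, δ, ε, ζ, η}, so round 4, table 1 must be α.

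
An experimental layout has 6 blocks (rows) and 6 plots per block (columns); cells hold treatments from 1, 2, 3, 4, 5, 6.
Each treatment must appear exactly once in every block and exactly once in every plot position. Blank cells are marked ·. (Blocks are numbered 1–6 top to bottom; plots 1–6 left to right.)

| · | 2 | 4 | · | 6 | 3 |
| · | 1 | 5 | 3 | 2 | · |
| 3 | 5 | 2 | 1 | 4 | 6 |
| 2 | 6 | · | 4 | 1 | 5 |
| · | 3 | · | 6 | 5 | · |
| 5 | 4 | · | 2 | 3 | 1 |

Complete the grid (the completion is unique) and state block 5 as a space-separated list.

4 3 1 6 5 2

Block 5, plot 3: block 5 has {3, 5, 6} and plot 3 has {2, 4, 5}, leaving only 1.
Block 5, plot 1: block 5 has {1, 3, 5, 6} and plot 1 has {2, 3, 5}, leaving only 4.
Block 5, plot 6: block 5 has {1, 3, 4, 5, 6} and plot 6 has {1, 3, 5, 6}, leaving only 2.
So block 5 reads: 4 3 1 6 5 2.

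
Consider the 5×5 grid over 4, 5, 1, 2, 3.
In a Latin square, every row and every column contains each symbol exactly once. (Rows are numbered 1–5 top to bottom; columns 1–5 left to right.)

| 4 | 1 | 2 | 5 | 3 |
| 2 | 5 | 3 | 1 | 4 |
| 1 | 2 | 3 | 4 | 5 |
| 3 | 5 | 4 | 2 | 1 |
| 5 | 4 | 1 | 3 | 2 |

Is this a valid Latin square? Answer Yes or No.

Every row is a permutation, but column 3 contains 3 twice (at rows 2 and 3).

No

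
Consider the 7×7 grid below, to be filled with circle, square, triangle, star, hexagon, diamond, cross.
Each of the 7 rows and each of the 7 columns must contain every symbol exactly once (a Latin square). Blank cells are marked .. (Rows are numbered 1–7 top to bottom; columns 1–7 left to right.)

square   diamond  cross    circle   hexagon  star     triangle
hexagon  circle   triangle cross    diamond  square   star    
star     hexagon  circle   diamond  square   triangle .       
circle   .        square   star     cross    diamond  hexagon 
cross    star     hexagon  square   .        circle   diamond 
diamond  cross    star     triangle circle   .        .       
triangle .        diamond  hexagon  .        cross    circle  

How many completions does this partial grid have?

1

Row 3, column 7: eliminating its row and column leaves {cross}.
Row 4, column 2: eliminating its row and column leaves {triangle}.
Row 5, column 5: eliminating its row and column leaves {triangle}.
Row 6, column 6: eliminating its row and column leaves {hexagon}.
Row 6, column 7: eliminating its row and column leaves {square}.
Row 7, column 2: eliminating its row and column leaves {square}.
Row 7, column 5: eliminating its row and column leaves {star}.
Only one assignment across all blanks avoids any row or column repeat, giving 1 completion.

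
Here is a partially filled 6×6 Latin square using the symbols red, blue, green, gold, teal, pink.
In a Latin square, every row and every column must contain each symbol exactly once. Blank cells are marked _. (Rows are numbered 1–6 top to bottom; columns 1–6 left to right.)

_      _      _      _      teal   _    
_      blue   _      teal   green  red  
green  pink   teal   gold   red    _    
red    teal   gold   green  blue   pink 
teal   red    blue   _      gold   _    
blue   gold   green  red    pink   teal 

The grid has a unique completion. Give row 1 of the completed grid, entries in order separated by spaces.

pink green red blue teal gold

Row 1, column 2: row 1 has {teal} and column 2 has {red, blue, gold, teal, pink}, leaving only green.
Row 2, column 3: row 2 has {red, blue, green, teal} and column 3 has {blue, green, gold, teal}, leaving only pink.
Row 1, column 3: row 1 has {green, teal} and column 3 has {blue, green, gold, teal, pink}, leaving only red.
Row 2, column 1: row 2 has {red, blue, green, teal, pink} and column 1 has {red, blue, green, teal}, leaving only gold.
Row 1, column 1: row 1 has {red, green, teal} and column 1 has {red, blue, green, gold, teal}, leaving only pink.
Row 1, column 4: row 1 has {red, green, teal, pink} and column 4 has {red, green, gold, teal}, leaving only blue.
Row 1, column 6: row 1 has {red, blue, green, teal, pink} and column 6 has {red, teal, pink}, leaving only gold.
So row 1 reads: pink green red blue teal gold.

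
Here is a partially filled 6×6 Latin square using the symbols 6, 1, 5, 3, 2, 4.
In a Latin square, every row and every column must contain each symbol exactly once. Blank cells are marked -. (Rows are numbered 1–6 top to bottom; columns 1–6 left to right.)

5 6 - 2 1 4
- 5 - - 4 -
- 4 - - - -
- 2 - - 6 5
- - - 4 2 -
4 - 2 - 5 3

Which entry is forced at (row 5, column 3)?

Row 1, column 3: row 1 has {6, 1, 5, 2, 4} and column 3 has {2}, leaving only 3.
Row 3, column 5: row 3 has {4} and column 5 has {6, 1, 5, 2, 4}, leaving only 3.
Row 6, column 2: row 6 has {5, 3, 2, 4} and column 2 has {6, 5, 2, 4}, leaving only 1.
Row 5, column 2: row 5 has {2, 4} and column 2 has {6, 1, 5, 2, 4}, leaving only 3.
Row 6, column 4: row 6 has {1, 5, 3, 2, 4} and column 4 has {2, 4}, leaving only 6.
Row 5, column 3 is narrowed to {6, 1, 5}.
If it were 6, then row 4, column 4 would be left with no valid symbol.
If it were 1, then row 4, column 4 would be left with no valid symbol.
So row 5, column 3 must be 5.

5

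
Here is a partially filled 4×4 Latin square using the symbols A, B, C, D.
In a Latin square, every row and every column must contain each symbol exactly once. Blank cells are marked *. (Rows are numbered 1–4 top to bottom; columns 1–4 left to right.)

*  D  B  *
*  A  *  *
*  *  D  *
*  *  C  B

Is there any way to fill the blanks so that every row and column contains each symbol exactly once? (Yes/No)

No

Row 2, column 3: row 2 together with column 3 already contain {A, B, C, D} — every symbol — so nothing can go there. The grid has no valid completion.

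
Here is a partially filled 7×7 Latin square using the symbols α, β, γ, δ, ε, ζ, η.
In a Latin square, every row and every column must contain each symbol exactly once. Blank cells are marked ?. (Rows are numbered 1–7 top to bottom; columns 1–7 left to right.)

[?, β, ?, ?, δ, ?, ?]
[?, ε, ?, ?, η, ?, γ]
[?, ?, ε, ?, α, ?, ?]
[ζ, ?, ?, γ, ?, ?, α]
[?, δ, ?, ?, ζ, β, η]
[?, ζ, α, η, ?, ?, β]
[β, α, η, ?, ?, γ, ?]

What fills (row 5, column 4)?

ε

Row 4, column 2: row 4 has {α, γ, ζ} and column 2 has {α, β, δ, ε, ζ}, leaving only η.
Row 3, column 2: row 3 has {α, ε} and column 2 has {α, β, δ, ε, ζ, η}, leaving only γ.
Row 5, column 3: row 5 has {β, δ, ζ, η} and column 3 has {α, ε, η}, leaving only γ.
Row 1, column 3: row 1 has {β, δ} and column 3 has {α, γ, ε, η}, leaving only ζ.
Row 1, column 7: row 1 has {β, δ, ζ} and column 7 has {α, β, γ, η}, leaving only ε.
Row 1, column 4: row 1 has {β, δ, ε, ζ} and column 4 has {γ, η}, leaving only α.
Row 5 already has {β, γ, δ, ζ, η} and column 4 already has {α, γ, η}, so row 5, column 4 must be ε.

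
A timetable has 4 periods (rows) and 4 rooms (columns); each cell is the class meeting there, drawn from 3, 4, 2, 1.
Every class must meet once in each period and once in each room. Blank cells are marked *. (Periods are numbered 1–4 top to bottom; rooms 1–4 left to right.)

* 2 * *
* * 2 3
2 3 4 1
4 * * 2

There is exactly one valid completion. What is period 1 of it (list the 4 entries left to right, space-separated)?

3 2 1 4

Period 1, room 4: period 1 has {2} and room 4 has {3, 2, 1}, leaving only 4.
Period 2, room 1: period 2 has {3, 2} and room 1 has {4, 2}, leaving only 1.
Period 1, room 1: period 1 has {4, 2} and room 1 has {4, 2, 1}, leaving only 3.
Period 1, room 3: period 1 has {3, 4, 2} and room 3 has {4, 2}, leaving only 1.
So period 1 reads: 3 2 1 4.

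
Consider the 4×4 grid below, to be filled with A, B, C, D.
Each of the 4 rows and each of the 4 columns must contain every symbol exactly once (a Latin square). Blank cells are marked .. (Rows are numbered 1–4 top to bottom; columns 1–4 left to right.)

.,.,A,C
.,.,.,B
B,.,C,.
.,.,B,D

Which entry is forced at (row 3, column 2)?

D

Row 1, column 1: row 1 has {A, C} and column 1 has {B}, leaving only D.
Row 1, column 2: row 1 has {A, C, D} and column 2 has {}, leaving only B.
Row 2, column 3: row 2 has {B} and column 3 has {A, B, C}, leaving only D.
Row 3, column 4: row 3 has {B, C} and column 4 has {B, C, D}, leaving only A.
Row 3 already has {A, B, C} and column 2 already has {B}, so row 3, column 2 must be D.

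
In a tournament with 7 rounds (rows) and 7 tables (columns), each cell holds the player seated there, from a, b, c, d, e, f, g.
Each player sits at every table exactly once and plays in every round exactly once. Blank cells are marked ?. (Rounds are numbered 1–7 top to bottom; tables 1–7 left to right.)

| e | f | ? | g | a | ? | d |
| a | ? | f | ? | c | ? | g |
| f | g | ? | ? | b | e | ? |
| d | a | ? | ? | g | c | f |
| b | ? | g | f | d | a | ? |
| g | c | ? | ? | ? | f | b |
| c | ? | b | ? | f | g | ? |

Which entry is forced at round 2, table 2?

b

Round 1, table 3: round 1 has {a, d, e, f, g} and table 3 has {b, f, g}, leaving only c.
Round 1, table 6: round 1 has {a, c, d, e, f, g} and table 6 has {a, c, e, f, g}, leaving only b.
Round 2, table 6: round 2 has {a, c, f, g} and table 6 has {a, b, c, e, f, g}, leaving only d.
Round 4, table 3: round 4 has {a, c, d, f, g} and table 3 has {b, c, f, g}, leaving only e.
Round 4, table 4: round 4 has {a, c, d, e, f, g} and table 4 has {f, g}, leaving only b.
Round 2, table 4: round 2 has {a, c, d, f, g} and table 4 has {b, f, g}, leaving only e.
Round 2 already has {a, c, d, e, f, g} and table 2 already has {a, c, f, g}, so round 2, table 2 must be b.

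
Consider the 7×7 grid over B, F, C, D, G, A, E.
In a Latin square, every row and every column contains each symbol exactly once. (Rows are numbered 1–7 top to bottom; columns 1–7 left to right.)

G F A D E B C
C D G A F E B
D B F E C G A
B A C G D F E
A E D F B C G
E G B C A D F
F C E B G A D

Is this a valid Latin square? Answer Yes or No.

Each row is a permutation of the 7 symbols, and so is each column.

Yes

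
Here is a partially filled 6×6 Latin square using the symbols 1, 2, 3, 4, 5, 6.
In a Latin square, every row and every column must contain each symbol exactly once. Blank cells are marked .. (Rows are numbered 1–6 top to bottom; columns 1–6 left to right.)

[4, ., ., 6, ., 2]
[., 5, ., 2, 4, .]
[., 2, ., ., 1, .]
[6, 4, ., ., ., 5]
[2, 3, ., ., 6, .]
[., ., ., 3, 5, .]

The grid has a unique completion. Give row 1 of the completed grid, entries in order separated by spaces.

4 1 5 6 3 2

Row 1, column 2: row 1 has {2, 4, 6} and column 2 has {2, 3, 4, 5}, leaving only 1.
Row 1, column 5: row 1 has {1, 2, 4, 6} and column 5 has {1, 4, 5, 6}, leaving only 3.
Row 1, column 3: row 1 has {1, 2, 3, 4, 6} and column 3 has {}, leaving only 5.
So row 1 reads: 4 1 5 6 3 2.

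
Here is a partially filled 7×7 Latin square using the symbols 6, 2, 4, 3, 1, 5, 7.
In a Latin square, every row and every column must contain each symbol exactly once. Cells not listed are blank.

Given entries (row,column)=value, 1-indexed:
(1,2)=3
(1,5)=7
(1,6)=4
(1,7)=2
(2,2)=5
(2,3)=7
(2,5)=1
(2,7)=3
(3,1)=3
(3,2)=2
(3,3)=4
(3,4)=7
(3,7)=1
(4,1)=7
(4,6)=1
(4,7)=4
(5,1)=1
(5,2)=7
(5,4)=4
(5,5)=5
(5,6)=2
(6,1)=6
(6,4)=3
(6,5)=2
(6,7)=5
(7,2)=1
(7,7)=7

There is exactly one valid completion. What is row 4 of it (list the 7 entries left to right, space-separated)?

7 6 2 5 3 1 4

Row 4, column 2: row 4 has {4, 1, 7} and column 2 has {2, 3, 1, 5, 7}, leaving only 6.
Row 4, column 5: row 4 has {6, 4, 1, 7} and column 5 has {2, 1, 5, 7}, leaving only 3.
Row 1, column 1: row 1 has {2, 4, 3, 7} and column 1 has {6, 3, 1, 7}, leaving only 5.
Row 2, column 6: row 2 has {3, 1, 5, 7} and column 6 has {2, 4, 1}, leaving only 6.
Row 2, column 4: row 2 has {6, 3, 1, 5, 7} and column 4 has {4, 3, 7}, leaving only 2.
Row 4, column 4: row 4 has {6, 4, 3, 1, 7} and column 4 has {2, 4, 3, 7}, leaving only 5.
Row 4, column 3: row 4 has {6, 4, 3, 1, 5, 7} and column 3 has {4, 7}, leaving only 2.
So row 4 reads: 7 6 2 5 3 1 4.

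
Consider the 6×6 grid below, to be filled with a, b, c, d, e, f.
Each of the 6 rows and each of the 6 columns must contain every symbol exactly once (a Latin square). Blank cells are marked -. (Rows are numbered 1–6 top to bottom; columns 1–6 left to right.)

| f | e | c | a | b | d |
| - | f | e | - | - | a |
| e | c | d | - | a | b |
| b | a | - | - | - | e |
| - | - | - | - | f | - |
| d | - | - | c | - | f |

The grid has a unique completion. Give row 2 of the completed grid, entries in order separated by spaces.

Row 2, column 1: row 2 has {a, e, f} and column 1 has {b, d, e, f}, leaving only c.
Row 2, column 5: row 2 has {a, c, e, f} and column 5 has {a, b, f}, leaving only d.
Row 2, column 4: row 2 has {a, c, d, e, f} and column 4 has {a, c}, leaving only b.
So row 2 reads: c f e b d a.

c f e b d a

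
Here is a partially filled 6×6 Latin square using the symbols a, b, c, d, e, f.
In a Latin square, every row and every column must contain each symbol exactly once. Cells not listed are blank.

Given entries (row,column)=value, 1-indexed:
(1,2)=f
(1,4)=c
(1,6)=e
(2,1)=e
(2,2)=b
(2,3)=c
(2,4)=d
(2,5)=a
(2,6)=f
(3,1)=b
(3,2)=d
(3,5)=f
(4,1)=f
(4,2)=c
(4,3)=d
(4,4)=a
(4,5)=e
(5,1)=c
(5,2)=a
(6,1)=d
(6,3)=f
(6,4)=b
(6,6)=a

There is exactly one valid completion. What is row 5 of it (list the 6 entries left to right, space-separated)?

c a e f b d

Row 1, column 1: row 1 has {c, e, f} and column 1 has {b, c, d, e, f}, leaving only a.
Row 1, column 3: row 1 has {a, c, e, f} and column 3 has {c, d, f}, leaving only b.
Row 5, column 3: row 5 has {a, c} and column 3 has {b, c, d, f}, leaving only e.
Row 5, column 4: row 5 has {a, c, e} and column 4 has {a, b, c, d}, leaving only f.
Row 1, column 5: row 1 has {a, b, c, e, f} and column 5 has {a, e, f}, leaving only d.
Row 5, column 5: row 5 has {a, c, e, f} and column 5 has {a, d, e, f}, leaving only b.
Row 5, column 6: row 5 has {a, b, c, e, f} and column 6 has {a, e, f}, leaving only d.
So row 5 reads: c a e f b d.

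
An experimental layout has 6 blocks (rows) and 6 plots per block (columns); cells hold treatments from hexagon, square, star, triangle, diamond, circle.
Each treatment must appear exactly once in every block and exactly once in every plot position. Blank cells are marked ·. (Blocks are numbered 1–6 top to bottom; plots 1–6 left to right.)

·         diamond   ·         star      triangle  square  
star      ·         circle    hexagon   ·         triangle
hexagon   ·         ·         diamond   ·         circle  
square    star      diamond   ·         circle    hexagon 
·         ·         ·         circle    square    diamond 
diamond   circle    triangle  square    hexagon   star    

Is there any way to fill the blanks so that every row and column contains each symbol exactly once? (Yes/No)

No block or plot among the givens repeats a symbol, and propagating forced cells runs into no contradiction.
One valid completion exists (for instance, circle diamond hexagon star triangle square / star square circle hexagon diamond triangle / hexagon triangle square diamond star circle / square star diamond triangle circle hexagon / triangle hexagon star circle square diamond / diamond circle triangle square hexagon star).

Yes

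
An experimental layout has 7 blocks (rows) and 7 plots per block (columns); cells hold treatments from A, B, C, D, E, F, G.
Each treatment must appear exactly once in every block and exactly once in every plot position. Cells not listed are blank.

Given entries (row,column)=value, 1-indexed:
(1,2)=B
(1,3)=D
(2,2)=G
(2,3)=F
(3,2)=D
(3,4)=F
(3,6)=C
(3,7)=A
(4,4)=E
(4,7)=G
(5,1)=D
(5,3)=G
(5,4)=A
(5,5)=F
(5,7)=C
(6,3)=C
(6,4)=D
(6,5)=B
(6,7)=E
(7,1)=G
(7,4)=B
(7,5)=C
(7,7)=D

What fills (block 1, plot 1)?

C

Block 1, plot 7: block 1 has {B, D} and plot 7 has {A, C, D, E, G}, leaving only F.
Block 2, plot 4: block 2 has {F, G} and plot 4 has {A, B, D, E, F}, leaving only C.
Block 1, plot 4: block 1 has {B, D, F} and plot 4 has {A, B, C, D, E, F}, leaving only G.
Block 2, plot 7: block 2 has {C, F, G} and plot 7 has {A, C, D, E, F, G}, leaving only B.
Block 5, plot 2: block 5 has {A, C, D, F, G} and plot 2 has {B, D, G}, leaving only E.
Block 5, plot 6: block 5 has {A, C, D, E, F, G} and plot 6 has {C}, leaving only B.
Block 1, plot 1 is narrowed to {A, C, E}.
If it were A, then block 1, plot 6 would be left with no valid symbol.
If it were E, then block 1, plot 6 would be left with no valid symbol.
So block 1, plot 1 must be C.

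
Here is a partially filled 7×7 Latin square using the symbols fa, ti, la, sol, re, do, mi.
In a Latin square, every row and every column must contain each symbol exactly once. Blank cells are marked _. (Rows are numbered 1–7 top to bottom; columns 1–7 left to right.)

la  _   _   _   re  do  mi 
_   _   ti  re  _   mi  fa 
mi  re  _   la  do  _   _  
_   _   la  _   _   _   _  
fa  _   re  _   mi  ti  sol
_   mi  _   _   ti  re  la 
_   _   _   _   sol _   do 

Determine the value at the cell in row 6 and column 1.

sol

Row 2, column 5: row 2 has {fa, ti, re, mi} and column 5 has {ti, sol, re, do, mi}, leaving only la.
Row 3, column 7: row 3 has {la, re, do, mi} and column 7 has {fa, la, sol, do, mi}, leaving only ti.
Row 4, column 5: row 4 has {la} and column 5 has {ti, la, sol, re, do, mi}, leaving only fa.
Row 4, column 6: row 4 has {fa, la} and column 6 has {ti, re, do, mi}, leaving only sol.
Row 3, column 6: row 3 has {ti, la, re, do, mi} and column 6 has {ti, sol, re, do, mi}, leaving only fa.
Row 3, column 3: row 3 has {fa, ti, la, re, do, mi} and column 3 has {ti, la, re}, leaving only sol.
Row 1, column 3: row 1 has {la, re, do, mi} and column 3 has {ti, la, sol, re}, leaving only fa.
Row 4, column 7: row 4 has {fa, la, sol} and column 7 has {fa, ti, la, sol, do, mi}, leaving only re.
Row 5, column 4: row 5 has {fa, ti, sol, re, mi} and column 4 has {la, re}, leaving only do.
Row 5, column 2: row 5 has {fa, ti, sol, re, do, mi} and column 2 has {re, mi}, leaving only la.
Row 6, column 3: row 6 has {ti, la, re, mi} and column 3 has {fa, ti, la, sol, re}, leaving only do.
Row 6 already has {ti, la, re, do, mi} and column 1 already has {fa, la, mi}, so row 6, column 1 must be sol.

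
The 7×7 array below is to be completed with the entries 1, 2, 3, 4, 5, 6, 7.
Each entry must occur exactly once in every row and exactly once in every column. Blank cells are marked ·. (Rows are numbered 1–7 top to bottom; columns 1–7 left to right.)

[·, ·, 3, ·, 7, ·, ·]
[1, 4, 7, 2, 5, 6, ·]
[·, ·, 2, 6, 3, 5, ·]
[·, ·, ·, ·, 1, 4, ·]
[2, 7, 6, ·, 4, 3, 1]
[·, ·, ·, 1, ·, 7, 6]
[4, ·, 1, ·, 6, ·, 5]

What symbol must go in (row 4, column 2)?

Row 2, column 7: row 2 has {1, 2, 4, 5, 6, 7} and column 7 has {1, 5, 6}, leaving only 3.
Row 3, column 1: row 3 has {2, 3, 5, 6} and column 1 has {1, 2, 4}, leaving only 7.
Row 3, column 2: row 3 has {2, 3, 5, 6, 7} and column 2 has {4, 7}, leaving only 1.
Row 3, column 7: row 3 has {1, 2, 3, 5, 6, 7} and column 7 has {1, 3, 5, 6}, leaving only 4.
Row 1, column 7: row 1 has {3, 7} and column 7 has {1, 3, 4, 5, 6}, leaving only 2.
Row 1, column 6: row 1 has {2, 3, 7} and column 6 has {3, 4, 5, 6, 7}, leaving only 1.
Row 4, column 3: row 4 has {1, 4} and column 3 has {1, 2, 3, 6, 7}, leaving only 5.
Row 4, column 7: row 4 has {1, 4, 5} and column 7 has {1, 2, 3, 4, 5, 6}, leaving only 7.
Row 4, column 4: row 4 has {1, 4, 5, 7} and column 4 has {1, 2, 6}, leaving only 3.
Row 4, column 1: row 4 has {1, 3, 4, 5, 7} and column 1 has {1, 2, 4, 7}, leaving only 6.
Row 4 already has {1, 3, 4, 5, 6, 7} and column 2 already has {1, 4, 7}, so row 4, column 2 must be 2.

2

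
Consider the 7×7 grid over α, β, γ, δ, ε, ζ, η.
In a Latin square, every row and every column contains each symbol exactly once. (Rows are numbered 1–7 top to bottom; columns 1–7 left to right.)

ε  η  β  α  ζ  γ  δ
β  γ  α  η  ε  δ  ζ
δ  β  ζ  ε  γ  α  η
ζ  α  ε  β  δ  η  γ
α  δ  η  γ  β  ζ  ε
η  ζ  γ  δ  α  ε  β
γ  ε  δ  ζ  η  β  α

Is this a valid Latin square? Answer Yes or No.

Yes

Each row is a permutation of the 7 symbols, and so is each column.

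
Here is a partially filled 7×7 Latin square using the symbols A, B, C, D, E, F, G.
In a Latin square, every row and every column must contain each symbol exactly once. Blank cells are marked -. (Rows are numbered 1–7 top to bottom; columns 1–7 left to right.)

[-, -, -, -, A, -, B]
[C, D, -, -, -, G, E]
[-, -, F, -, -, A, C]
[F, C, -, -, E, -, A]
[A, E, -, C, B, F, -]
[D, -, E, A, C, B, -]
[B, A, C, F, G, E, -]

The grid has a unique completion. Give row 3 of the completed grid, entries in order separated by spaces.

G B F E D A C

Row 3, column 5: row 3 has {A, C, F} and column 5 has {A, B, C, E, G}, leaving only D.
Row 2, column 4: row 2 has {C, D, E, G} and column 4 has {A, C, F}, leaving only B.
Row 2, column 3: row 2 has {B, C, D, E, G} and column 3 has {C, E, F}, leaving only A.
Row 2, column 5: row 2 has {A, B, C, D, E, G} and column 5 has {A, B, C, D, E, G}, leaving only F.
Row 4, column 6: row 4 has {A, C, E, F} and column 6 has {A, B, E, F, G}, leaving only D.
Row 1, column 6: row 1 has {A, B} and column 6 has {A, B, D, E, F, G}, leaving only C.
Row 4, column 4: row 4 has {A, C, D, E, F} and column 4 has {A, B, C, F}, leaving only G.
Row 3, column 4: row 3 has {A, C, D, F} and column 4 has {A, B, C, F, G}, leaving only E.
Row 3, column 1: row 3 has {A, C, D, E, F} and column 1 has {A, B, C, D, F}, leaving only G.
Row 3, column 2: row 3 has {A, C, D, E, F, G} and column 2 has {A, C, D, E}, leaving only B.
So row 3 reads: G B F E D A C.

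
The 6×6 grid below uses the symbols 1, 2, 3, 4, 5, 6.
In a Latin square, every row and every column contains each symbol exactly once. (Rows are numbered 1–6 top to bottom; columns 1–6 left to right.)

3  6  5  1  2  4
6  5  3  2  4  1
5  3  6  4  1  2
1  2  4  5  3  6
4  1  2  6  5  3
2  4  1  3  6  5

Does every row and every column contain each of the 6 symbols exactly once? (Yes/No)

Each row is a permutation of the 6 symbols, and so is each column.

Yes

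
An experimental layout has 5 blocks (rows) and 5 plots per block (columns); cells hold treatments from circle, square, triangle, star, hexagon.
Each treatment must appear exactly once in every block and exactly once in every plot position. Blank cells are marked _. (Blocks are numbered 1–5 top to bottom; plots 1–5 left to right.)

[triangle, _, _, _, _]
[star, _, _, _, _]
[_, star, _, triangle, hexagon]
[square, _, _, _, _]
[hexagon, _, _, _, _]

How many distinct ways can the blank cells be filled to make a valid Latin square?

Block 1, plot 2: eliminating its block and plot leaves {circle, square, hexagon}.
Block 1, plot 3: eliminating its block and plot leaves {circle, square, star, hexagon}.
Block 1, plot 4: eliminating its block and plot leaves {circle, square, star, hexagon}.
Block 1, plot 5: eliminating its block and plot leaves {circle, square, star}.
Block 2, plot 2: eliminating its block and plot leaves {circle, square, triangle, hexagon}.
Block 2, plot 3: eliminating its block and plot leaves {circle, square, triangle, hexagon}.
Block 2, plot 4: eliminating its block and plot leaves {circle, square, hexagon}.
Block 2, plot 5: eliminating its block and plot leaves {circle, square, triangle}.
Block 3, plot 1: eliminating its block and plot leaves {circle}.
Block 3, plot 3: eliminating its block and plot leaves {circle, square}.
Block 4, plot 2: eliminating its block and plot leaves {circle, triangle, hexagon}.
Block 4, plot 3: eliminating its block and plot leaves {circle, triangle, star, hexagon}.
Block 4, plot 4: eliminating its block and plot leaves {circle, star, hexagon}.
Block 4, plot 5: eliminating its block and plot leaves {circle, triangle, star}.
Block 5, plot 2: eliminating its block and plot leaves {circle, square, triangle}.
Block 5, plot 3: eliminating its block and plot leaves {circle, square, triangle, star}.
Block 5, plot 4: eliminating its block and plot leaves {circle, square, star}.
Block 5, plot 5: eliminating its block and plot leaves {circle, square, triangle, star}.
Enumerating the assignments across these blanks that avoid any block or plot repeat gives 56 completions.

56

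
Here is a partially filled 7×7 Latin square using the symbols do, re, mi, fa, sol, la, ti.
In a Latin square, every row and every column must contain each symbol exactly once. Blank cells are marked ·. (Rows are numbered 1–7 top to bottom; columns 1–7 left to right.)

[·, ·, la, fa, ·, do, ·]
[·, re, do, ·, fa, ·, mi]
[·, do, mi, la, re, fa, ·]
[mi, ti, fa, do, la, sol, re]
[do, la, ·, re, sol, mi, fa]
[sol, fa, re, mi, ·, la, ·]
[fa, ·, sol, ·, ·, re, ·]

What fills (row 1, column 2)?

Row 2, column 6: row 2 has {do, re, mi, fa} and column 6 has {do, re, mi, fa, sol, la}, leaving only ti.
Row 2, column 1: row 2 has {do, re, mi, fa, ti} and column 1 has {do, mi, fa, sol}, leaving only la.
Row 2, column 4: row 2 has {do, re, mi, fa, la, ti} and column 4 has {do, re, mi, fa, la}, leaving only sol.
Row 3, column 1: row 3 has {do, re, mi, fa, la} and column 1 has {do, mi, fa, sol, la}, leaving only ti.
Row 1, column 1: row 1 has {do, fa, la} and column 1 has {do, mi, fa, sol, la, ti}, leaving only re.
Row 3, column 7: row 3 has {do, re, mi, fa, la, ti} and column 7 has {re, mi, fa}, leaving only sol.
Row 1, column 7: row 1 has {do, re, fa, la} and column 7 has {re, mi, fa, sol}, leaving only ti.
Row 1, column 5: row 1 has {do, re, fa, la, ti} and column 5 has {re, fa, sol, la}, leaving only mi.
Row 1 already has {do, re, mi, fa, la, ti} and column 2 already has {do, re, fa, la, ti}, so row 1, column 2 must be sol.

sol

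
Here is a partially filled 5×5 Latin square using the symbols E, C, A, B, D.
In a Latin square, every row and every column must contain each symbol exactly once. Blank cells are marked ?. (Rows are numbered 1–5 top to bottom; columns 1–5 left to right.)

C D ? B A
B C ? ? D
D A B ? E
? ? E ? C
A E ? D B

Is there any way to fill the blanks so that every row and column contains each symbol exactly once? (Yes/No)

No

Row 1, column 3: row 1 together with column 3 already contain {E, C, A, B, D} — every symbol — so nothing can go there. The grid has no valid completion.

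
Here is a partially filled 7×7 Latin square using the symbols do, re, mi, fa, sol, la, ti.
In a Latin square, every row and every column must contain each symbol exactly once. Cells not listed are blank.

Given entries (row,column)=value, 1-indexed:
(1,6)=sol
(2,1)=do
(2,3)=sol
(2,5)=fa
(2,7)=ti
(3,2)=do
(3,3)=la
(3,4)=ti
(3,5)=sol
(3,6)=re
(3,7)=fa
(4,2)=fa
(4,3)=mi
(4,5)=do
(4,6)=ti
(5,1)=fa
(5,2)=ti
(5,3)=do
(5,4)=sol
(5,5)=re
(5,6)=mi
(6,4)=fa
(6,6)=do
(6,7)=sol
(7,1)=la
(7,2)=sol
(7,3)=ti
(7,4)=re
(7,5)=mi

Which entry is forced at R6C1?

Row 2, column 6: row 2 has {do, fa, sol, ti} and column 6 has {do, re, mi, sol, ti}, leaving only la.
Row 2, column 4: row 2 has {do, fa, sol, la, ti} and column 4 has {re, fa, sol, ti}, leaving only mi.
Row 2, column 2: row 2 has {do, mi, fa, sol, la, ti} and column 2 has {do, fa, sol, ti}, leaving only re.
Row 3, column 1: row 3 has {do, re, fa, sol, la, ti} and column 1 has {do, fa, la}, leaving only mi.
Row 4, column 4: row 4 has {do, mi, fa, ti} and column 4 has {re, mi, fa, sol, ti}, leaving only la.
Row 1, column 4: row 1 has {sol} and column 4 has {re, mi, fa, sol, la, ti}, leaving only do.
Row 4, column 7: row 4 has {do, mi, fa, la, ti} and column 7 has {fa, sol, ti}, leaving only re.
Row 4, column 1: row 4 has {do, re, mi, fa, la, ti} and column 1 has {do, mi, fa, la}, leaving only sol.
Row 5, column 7: row 5 has {do, re, mi, fa, sol, ti} and column 7 has {re, fa, sol, ti}, leaving only la.
Row 1, column 7: row 1 has {do, sol} and column 7 has {re, fa, sol, la, ti}, leaving only mi.
Row 1, column 2: row 1 has {do, mi, sol} and column 2 has {do, re, fa, sol, ti}, leaving only la.
Row 1, column 5: row 1 has {do, mi, sol, la} and column 5 has {do, re, mi, fa, sol}, leaving only ti.
Row 1, column 1: row 1 has {do, mi, sol, la, ti} and column 1 has {do, mi, fa, sol, la}, leaving only re.
Row 6 already has {do, fa, sol} and column 1 already has {do, re, mi, fa, sol, la}, so row 6, column 1 must be ti.

ti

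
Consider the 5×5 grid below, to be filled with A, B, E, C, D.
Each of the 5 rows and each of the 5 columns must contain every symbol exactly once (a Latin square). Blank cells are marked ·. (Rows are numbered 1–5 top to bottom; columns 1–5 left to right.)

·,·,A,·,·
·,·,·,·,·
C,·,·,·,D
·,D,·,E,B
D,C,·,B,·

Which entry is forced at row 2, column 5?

Row 3, column 4: row 3 has {C, D} and column 4 has {B, E}, leaving only A.
Row 4, column 1: row 4 has {B, E, D} and column 1 has {C, D}, leaving only A.
Row 4, column 3: row 4 has {A, B, E, D} and column 3 has {A}, leaving only C.
Row 5, column 3: row 5 has {B, C, D} and column 3 has {A, C}, leaving only E.
Row 3, column 3: row 3 has {A, C, D} and column 3 has {A, E, C}, leaving only B.
Row 2, column 3: row 2 has {} and column 3 has {A, B, E, C}, leaving only D.
Row 2, column 4: row 2 has {D} and column 4 has {A, B, E}, leaving only C.
Row 1, column 4: row 1 has {A} and column 4 has {A, B, E, C}, leaving only D.
Row 3, column 2: row 3 has {A, B, C, D} and column 2 has {C, D}, leaving only E.
Row 1, column 2: row 1 has {A, D} and column 2 has {E, C, D}, leaving only B.
Row 1, column 1: row 1 has {A, B, D} and column 1 has {A, C, D}, leaving only E.
Row 1, column 5: row 1 has {A, B, E, D} and column 5 has {B, D}, leaving only C.
Row 2, column 1: row 2 has {C, D} and column 1 has {A, E, C, D}, leaving only B.
Row 2, column 2: row 2 has {B, C, D} and column 2 has {B, E, C, D}, leaving only A.
Row 2 already has {A, B, C, D} and column 5 already has {B, C, D}, so row 2, column 5 must be E.

E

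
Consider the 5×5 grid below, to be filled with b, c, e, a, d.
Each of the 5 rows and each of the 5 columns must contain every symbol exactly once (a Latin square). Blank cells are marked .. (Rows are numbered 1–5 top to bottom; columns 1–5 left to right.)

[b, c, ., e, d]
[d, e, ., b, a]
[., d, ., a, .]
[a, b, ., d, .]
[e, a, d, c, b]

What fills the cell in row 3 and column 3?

b

Row 1, column 3: row 1 has {b, c, e, d} and column 3 has {d}, leaving only a.
Row 2, column 3: row 2 has {b, e, a, d} and column 3 has {a, d}, leaving only c.
Row 3, column 1: row 3 has {a, d} and column 1 has {b, e, a, d}, leaving only c.
Row 3, column 5: row 3 has {c, a, d} and column 5 has {b, a, d}, leaving only e.
Row 3 already has {c, e, a, d} and column 3 already has {c, a, d}, so row 3, column 3 must be b.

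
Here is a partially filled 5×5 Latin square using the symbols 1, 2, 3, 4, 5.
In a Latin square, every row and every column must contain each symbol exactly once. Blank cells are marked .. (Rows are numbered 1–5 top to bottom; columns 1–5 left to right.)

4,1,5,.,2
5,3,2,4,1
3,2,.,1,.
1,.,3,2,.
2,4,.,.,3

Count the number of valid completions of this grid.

1

Row 1, column 4: eliminating its row and column leaves {3}.
Row 3, column 3: eliminating its row and column leaves {4}.
Row 3, column 5: eliminating its row and column leaves {4, 5}.
Row 4, column 2: eliminating its row and column leaves {5}.
Row 4, column 5: eliminating its row and column leaves {4, 5}.
Row 5, column 3: eliminating its row and column leaves {1}.
Row 5, column 4: eliminating its row and column leaves {5}.
Only one assignment across all blanks avoids any row or column repeat, giving 1 completion.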